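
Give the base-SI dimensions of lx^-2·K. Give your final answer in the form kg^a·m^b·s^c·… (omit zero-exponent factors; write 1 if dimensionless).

lx = lm/m² (illuminance = luminous flux per area),
    = m⁻²·cd.
So lx⁻² = m⁴·cd⁻².
Combining: lx⁻²·K = (m⁴·cd⁻²) · K = m⁴·K·cd⁻².

m⁴·K·cd⁻²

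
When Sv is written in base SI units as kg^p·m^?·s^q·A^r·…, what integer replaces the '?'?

2

Sv = m²·s⁻².
The exponent of m is 2.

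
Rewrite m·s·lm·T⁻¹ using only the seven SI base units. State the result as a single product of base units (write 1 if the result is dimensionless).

lm = cd.
T = kg·s⁻²·A⁻¹.
So T⁻¹ = kg⁻¹·s²·A.
Combining: m·s·lm·T⁻¹ = m · s · cd · (kg⁻¹·s²·A) = kg⁻¹·m·s³·A·cd.

kg⁻¹·m·s³·A·cd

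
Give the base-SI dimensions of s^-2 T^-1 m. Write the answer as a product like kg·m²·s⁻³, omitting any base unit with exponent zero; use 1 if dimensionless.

kg⁻¹·m·A

T = kg·s⁻²·A⁻¹.
So T⁻¹ = kg⁻¹·s²·A.
Combining: s⁻²·T⁻¹·m = s⁻² · (kg⁻¹·s²·A) · m = kg⁻¹·m·A.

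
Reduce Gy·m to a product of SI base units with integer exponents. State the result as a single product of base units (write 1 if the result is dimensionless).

m³·s⁻²

Gy = m²·s⁻².
Combining: Gy·m = (m²·s⁻²) · m = m³·s⁻².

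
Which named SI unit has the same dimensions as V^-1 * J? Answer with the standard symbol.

V = kg·m²·s⁻³·A⁻¹.
So V⁻¹ = kg⁻¹·m⁻²·s³·A.
J = kg·m²·s⁻².
Combining: V⁻¹·J = (kg⁻¹·m⁻²·s³·A) · (kg·m²·s⁻²) = s·A.
s·A is the base-SI form of the coulomb.

C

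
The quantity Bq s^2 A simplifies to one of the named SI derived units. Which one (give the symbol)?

Bq = s⁻¹.
Combining: Bq·s²·A = s⁻¹ · s² · A = s·A.
s·A is the base-SI form of the coulomb.

C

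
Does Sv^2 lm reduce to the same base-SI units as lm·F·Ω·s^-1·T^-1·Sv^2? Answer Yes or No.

No

Left side:
  Sv = J/kg (equivalent dose = energy per mass),
      = m²·s⁻².
  So Sv² = m⁴·s⁻⁴.
  lm = cd·sr = cd (luminous flux; sr is dimensionless).
  Combining: Sv²·lm = (m⁴·s⁻⁴) · cd = m⁴·s⁻⁴·cd.
Right side:
  lm = cd·sr = cd (luminous flux; sr is dimensionless).
  F = C/V (capacitance = charge per voltage),
      = A·s/(kg·m²·s⁻³·A⁻¹) (substituting C and V),
      = kg⁻¹·m⁻²·s⁴·A².
  Ω = V/A (resistance = voltage per current),
      = kg·m²·s⁻³·A⁻².
  T = Wb/m² (flux density = flux per area),
      = kg·s⁻²·A⁻¹.
  So T⁻¹ = kg⁻¹·s²·A.
  Sv = J/kg (equivalent dose = energy per mass),
      = m²·s⁻².
  So Sv² = m⁴·s⁻⁴.
  Combining: lm·F·Ω·s⁻¹·T⁻¹·Sv² = cd · (kg⁻¹·m⁻²·s⁴·A²) · (kg·m²·s⁻³·A⁻²) · s⁻¹ · (kg⁻¹·s²·A) · (m⁴·s⁻⁴) = kg⁻¹·m⁴·s⁻²·A·cd.
Left is m⁴·s⁻⁴·cd; right is kg⁻¹·m⁴·s⁻²·A·cd — different.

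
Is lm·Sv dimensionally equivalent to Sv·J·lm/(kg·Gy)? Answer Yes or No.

Left side:
  lm = cd·sr = cd (luminous flux; sr is dimensionless).
  Sv = J/kg (equivalent dose = energy per mass),
      = m²·s⁻².
  Combining: lm·Sv = cd · (m²·s⁻²) = m²·s⁻²·cd.
Right side:
  Sv = m²·s⁻².
  J = kg·m²·s⁻².
  lm = cd.
  Gy = m²·s⁻².
  So Gy⁻¹ = m⁻²·s².
  Combining: Sv·J·kg⁻¹·lm·Gy⁻¹ = (m²·s⁻²) · (kg·m²·s⁻²) · kg⁻¹ · cd · (m⁻²·s²) = m²·s⁻²·cd.
Both reduce to m²·s⁻²·cd.

Yes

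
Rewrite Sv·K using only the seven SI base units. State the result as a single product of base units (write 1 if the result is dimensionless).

m²·s⁻²·K

Sv = J/kg (equivalent dose = energy per mass),
    = m²·s⁻².
Combining: Sv·K = (m²·s⁻²) · K = m²·s⁻²·K.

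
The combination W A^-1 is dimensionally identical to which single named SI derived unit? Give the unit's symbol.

W = kg·m²·s⁻³.
Combining: W·A⁻¹ = (kg·m²·s⁻³) · A⁻¹ = kg·m²·s⁻³·A⁻¹.
kg·m²·s⁻³·A⁻¹ is the base-SI form of the volt.

V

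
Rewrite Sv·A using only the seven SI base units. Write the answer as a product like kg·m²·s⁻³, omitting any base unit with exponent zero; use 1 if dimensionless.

m²·s⁻²·A

Sv = J/kg (equivalent dose = energy per mass),
    = m²·s⁻².
Combining: Sv·A = (m²·s⁻²) · A = m²·s⁻²·A.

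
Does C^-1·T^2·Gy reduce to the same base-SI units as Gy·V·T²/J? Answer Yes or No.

Yes

Left side:
  C = A·s = s·A (charge = current × time).
  So C⁻¹ = s⁻¹·A⁻¹.
  T = Wb/m² (flux density = flux per area),
      = kg·s⁻²·A⁻¹.
  So T² = kg²·s⁻⁴·A⁻².
  Gy = J/kg (absorbed dose = energy per mass),
      = m²·s⁻².
  Combining: C⁻¹·T²·Gy = (s⁻¹·A⁻¹) · (kg²·s⁻⁴·A⁻²) · (m²·s⁻²) = kg²·m²·s⁻⁷·A⁻³.
Right side:
  Gy = m²·s⁻².
  V = kg·m²·s⁻³·A⁻¹.
  T = kg·s⁻²·A⁻¹.
  So T² = kg²·s⁻⁴·A⁻².
  J = kg·m²·s⁻².
  So J⁻¹ = kg⁻¹·m⁻²·s².
  Combining: Gy·V·T²·J⁻¹ = (m²·s⁻²) · (kg·m²·s⁻³·A⁻¹) · (kg²·s⁻⁴·A⁻²) · (kg⁻¹·m⁻²·s²) = kg²·m²·s⁻⁷·A⁻³.
Both reduce to kg²·m²·s⁻⁷·A⁻³.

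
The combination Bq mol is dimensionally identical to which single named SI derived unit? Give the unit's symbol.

kat

Bq = s⁻¹.
Combining: Bq·mol = s⁻¹ · mol = s⁻¹·mol.
s⁻¹·mol is the base-SI form of the katal.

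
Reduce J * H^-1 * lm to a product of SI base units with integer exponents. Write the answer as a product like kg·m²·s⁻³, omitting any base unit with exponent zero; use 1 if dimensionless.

A²·cd

J = N·m (work = force × distance),
    = kg·m²·s⁻².
H = Wb/A (inductance = flux per current),
    = kg·m²·s⁻²·A⁻².
So H⁻¹ = kg⁻¹·m⁻²·s²·A².
lm = cd·sr = cd (luminous flux; sr is dimensionless).
Combining: J·H⁻¹·lm = (kg·m²·s⁻²) · (kg⁻¹·m⁻²·s²·A²) · cd = A²·cd.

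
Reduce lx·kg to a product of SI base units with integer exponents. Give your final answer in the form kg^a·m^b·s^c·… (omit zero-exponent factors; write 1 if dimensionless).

lx = lm/m² (illuminance = luminous flux per area),
    = m⁻²·cd.
Combining: lx·kg = (m⁻²·cd) · kg = kg·m⁻²·cd.

kg·m⁻²·cd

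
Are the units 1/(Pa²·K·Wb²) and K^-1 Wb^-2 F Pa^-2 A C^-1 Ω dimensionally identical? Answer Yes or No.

Yes

Left side:
  Pa = N/m² (pressure = force per area),
      = kg·m⁻¹·s⁻².
  So Pa⁻² = kg⁻²·m²·s⁴.
  Wb = V·s (flux: a volt is a weber per second),
      = kg·m²·s⁻²·A⁻¹.
  So Wb⁻² = kg⁻²·m⁻⁴·s⁴·A².
  Combining: Pa⁻²·K⁻¹·Wb⁻² = (kg⁻²·m²·s⁴) · K⁻¹ · (kg⁻²·m⁻⁴·s⁴·A²) = kg⁻⁴·m⁻²·s⁸·A²·K⁻¹.
Right side:
  Wb = V·s (flux: a volt is a weber per second),
      = kg·m²·s⁻²·A⁻¹.
  So Wb⁻² = kg⁻²·m⁻⁴·s⁴·A².
  F = C/V (capacitance = charge per voltage),
      = A·s/(kg·m²·s⁻³·A⁻¹) (substituting C and V),
      = kg⁻¹·m⁻²·s⁴·A².
  Pa = N/m² (pressure = force per area),
      = kg·m⁻¹·s⁻².
  So Pa⁻² = kg⁻²·m²·s⁴.
  C = A·s = s·A (charge = current × time).
  So C⁻¹ = s⁻¹·A⁻¹.
  Ω = V/A (resistance = voltage per current),
      = kg·m²·s⁻³·A⁻².
  Combining: K⁻¹·Wb⁻²·F·Pa⁻²·A·C⁻¹·Ω = K⁻¹ · (kg⁻²·m⁻⁴·s⁴·A²) · (kg⁻¹·m⁻²·s⁴·A²) · (kg⁻²·m²·s⁴) · A · (s⁻¹·A⁻¹) · (kg·m²·s⁻³·A⁻²) = kg⁻⁴·m⁻²·s⁸·A²·K⁻¹.
Both reduce to kg⁻⁴·m⁻²·s⁸·A²·K⁻¹.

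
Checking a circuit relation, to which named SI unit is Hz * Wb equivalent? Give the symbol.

Hz = 1/s = s⁻¹ (frequency is cycles per second).
Wb = V·s (flux: a volt is a weber per second),
    = kg·m²·s⁻²·A⁻¹.
Combining: Hz·Wb = s⁻¹ · (kg·m²·s⁻²·A⁻¹) = kg·m²·s⁻³·A⁻¹.
kg·m²·s⁻³·A⁻¹ is the base-SI form of the volt.

V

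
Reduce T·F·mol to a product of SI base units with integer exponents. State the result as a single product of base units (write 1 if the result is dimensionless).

m⁻²·s²·A·mol

T = Wb/m² (flux density = flux per area),
    = kg·s⁻²·A⁻¹.
F = C/V (capacitance = charge per voltage),
    = A·s/(kg·m²·s⁻³·A⁻¹) (substituting C and V),
    = kg⁻¹·m⁻²·s⁴·A².
Combining: T·F·mol = (kg·s⁻²·A⁻¹) · (kg⁻¹·m⁻²·s⁴·A²) · mol = m⁻²·s²·A·mol.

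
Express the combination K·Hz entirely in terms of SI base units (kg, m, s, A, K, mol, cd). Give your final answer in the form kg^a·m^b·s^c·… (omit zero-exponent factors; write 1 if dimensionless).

s⁻¹·K

Hz = 1/s = s⁻¹ (frequency is cycles per second).
Combining: K·Hz = K · s⁻¹ = s⁻¹·K.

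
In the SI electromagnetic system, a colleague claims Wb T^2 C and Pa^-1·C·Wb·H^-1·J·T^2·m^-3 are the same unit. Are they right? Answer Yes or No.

Left side:
  Wb = kg·m²·s⁻²·A⁻¹.
  T = kg·s⁻²·A⁻¹.
  So T² = kg²·s⁻⁴·A⁻².
  C = s·A.
  Combining: Wb·T²·C = (kg·m²·s⁻²·A⁻¹) · (kg²·s⁻⁴·A⁻²) · (s·A) = kg³·m²·s⁻⁵·A⁻².
Right side:
  Pa = kg·m⁻¹·s⁻².
  So Pa⁻¹ = kg⁻¹·m·s².
  C = s·A.
  Wb = kg·m²·s⁻²·A⁻¹.
  H = kg·m²·s⁻²·A⁻².
  So H⁻¹ = kg⁻¹·m⁻²·s²·A².
  J = kg·m²·s⁻².
  T = kg·s⁻²·A⁻¹.
  So T² = kg²·s⁻⁴·A⁻².
  Combining: Pa⁻¹·C·Wb·H⁻¹·J·T²·m⁻³ = (kg⁻¹·m·s²) · (s·A) · (kg·m²·s⁻²·A⁻¹) · (kg⁻¹·m⁻²·s²·A²) · (kg·m²·s⁻²) · (kg²·s⁻⁴·A⁻²) · m⁻³ = kg²·s⁻³.
Left is kg³·m²·s⁻⁵·A⁻²; right is kg²·s⁻³ — different.

No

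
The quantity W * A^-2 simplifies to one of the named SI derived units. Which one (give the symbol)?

W = J/s (power = energy per time),
    = kg·m²·s⁻³.
Combining: W·A⁻² = (kg·m²·s⁻³) · A⁻² = kg·m²·s⁻³·A⁻².
kg·m²·s⁻³·A⁻² is the base-SI form of the ohm.

Ω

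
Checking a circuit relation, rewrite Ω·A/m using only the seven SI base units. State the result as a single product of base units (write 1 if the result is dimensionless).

Ω = V/A (resistance = voltage per current),
    = kg·m²·s⁻³·A⁻².
Combining: m⁻¹·Ω·A = m⁻¹ · (kg·m²·s⁻³·A⁻²) · A = kg·m·s⁻³·A⁻¹.

kg·m·s⁻³·A⁻¹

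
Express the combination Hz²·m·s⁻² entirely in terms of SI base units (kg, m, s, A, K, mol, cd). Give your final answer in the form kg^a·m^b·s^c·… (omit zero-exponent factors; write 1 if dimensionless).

Hz = 1/s = s⁻¹ (frequency is cycles per second).
So Hz² = s⁻².
Combining: Hz²·m·s⁻² = s⁻² · m · s⁻² = m·s⁻⁴.

m·s⁻⁴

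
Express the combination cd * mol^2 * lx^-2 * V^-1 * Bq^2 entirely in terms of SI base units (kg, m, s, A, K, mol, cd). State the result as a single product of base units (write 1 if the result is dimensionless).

lx = lm/m² (illuminance = luminous flux per area),
    = m⁻²·cd.
So lx⁻² = m⁴·cd⁻².
V = W/A (potential = power per current),
    = kg·m²·s⁻³·A⁻¹.
So V⁻¹ = kg⁻¹·m⁻²·s³·A.
Bq = 1/s = s⁻¹ (activity is decays per second).
So Bq² = s⁻².
Combining: cd·mol²·lx⁻²·V⁻¹·Bq² = cd · mol² · (m⁴·cd⁻²) · (kg⁻¹·m⁻²·s³·A) · s⁻² = kg⁻¹·m²·s·A·mol²·cd⁻¹.

kg⁻¹·m²·s·A·mol²·cd⁻¹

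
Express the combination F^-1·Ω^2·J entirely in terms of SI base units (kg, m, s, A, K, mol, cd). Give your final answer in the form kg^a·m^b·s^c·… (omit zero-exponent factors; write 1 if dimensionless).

kg⁴·m⁸·s⁻¹²·A⁻⁶

F = kg⁻¹·m⁻²·s⁴·A².
So F⁻¹ = kg·m²·s⁻⁴·A⁻².
Ω = kg·m²·s⁻³·A⁻².
So Ω² = kg²·m⁴·s⁻⁶·A⁻⁴.
J = kg·m²·s⁻².
Combining: F⁻¹·Ω²·J = (kg·m²·s⁻⁴·A⁻²) · (kg²·m⁴·s⁻⁶·A⁻⁴) · (kg·m²·s⁻²) = kg⁴·m⁸·s⁻¹²·A⁻⁶.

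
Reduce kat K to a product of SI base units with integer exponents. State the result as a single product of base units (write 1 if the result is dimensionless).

s⁻¹·K·mol

kat = mol/s = s⁻¹·mol (catalytic activity).
Combining: kat·K = (s⁻¹·mol) · K = s⁻¹·K·mol.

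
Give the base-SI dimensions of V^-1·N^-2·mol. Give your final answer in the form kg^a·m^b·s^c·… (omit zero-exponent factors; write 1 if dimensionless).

V = kg·m²·s⁻³·A⁻¹.
So V⁻¹ = kg⁻¹·m⁻²·s³·A.
N = kg·m·s⁻².
So N⁻² = kg⁻²·m⁻²·s⁴.
Combining: V⁻¹·N⁻²·mol = (kg⁻¹·m⁻²·s³·A) · (kg⁻²·m⁻²·s⁴) · mol = kg⁻³·m⁻⁴·s⁷·A·mol.

kg⁻³·m⁻⁴·s⁷·A·mol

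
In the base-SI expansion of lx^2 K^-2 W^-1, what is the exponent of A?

0

lx = lm/m² (illuminance = luminous flux per area),
    = m⁻²·cd.
So lx² = m⁻⁴·cd².
W = J/s (power = energy per time),
    = kg·m²·s⁻³.
So W⁻¹ = kg⁻¹·m⁻²·s³.
Combining: lx²·K⁻²·W⁻¹ = (m⁻⁴·cd²) · K⁻² · (kg⁻¹·m⁻²·s³) = kg⁻¹·m⁻⁶·s³·K⁻²·cd².
The exponent of A is 0.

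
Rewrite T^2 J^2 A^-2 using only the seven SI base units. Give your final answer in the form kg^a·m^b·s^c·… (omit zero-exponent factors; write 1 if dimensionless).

kg⁴·m⁴·s⁻⁸·A⁻⁴

T = Wb/m² (flux density = flux per area),
    = kg·s⁻²·A⁻¹.
So T² = kg²·s⁻⁴·A⁻².
J = N·m (work = force × distance),
    = kg·m²·s⁻².
So J² = kg²·m⁴·s⁻⁴.
Combining: T²·J²·A⁻² = (kg²·s⁻⁴·A⁻²) · (kg²·m⁴·s⁻⁴) · A⁻² = kg⁴·m⁴·s⁻⁸·A⁻⁴.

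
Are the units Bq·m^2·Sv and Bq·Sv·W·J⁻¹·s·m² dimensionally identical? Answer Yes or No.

Left side:
  Bq = 1/s = s⁻¹ (activity is decays per second).
  Sv = J/kg (equivalent dose = energy per mass),
      = m²·s⁻².
  Combining: Bq·m²·Sv = s⁻¹ · m² · (m²·s⁻²) = m⁴·s⁻³.
Right side:
  Bq = s⁻¹.
  Sv = m²·s⁻².
  W = kg·m²·s⁻³.
  J = kg·m²·s⁻².
  So J⁻¹ = kg⁻¹·m⁻²·s².
  Combining: Bq·Sv·W·J⁻¹·s·m² = s⁻¹ · (m²·s⁻²) · (kg·m²·s⁻³) · (kg⁻¹·m⁻²·s²) · s · m² = m⁴·s⁻³.
Both reduce to m⁴·s⁻³.

Yes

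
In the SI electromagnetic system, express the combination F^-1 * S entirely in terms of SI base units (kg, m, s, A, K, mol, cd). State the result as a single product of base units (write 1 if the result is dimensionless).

s⁻¹

F = kg⁻¹·m⁻²·s⁴·A².
So F⁻¹ = kg·m²·s⁻⁴·A⁻².
S = kg⁻¹·m⁻²·s³·A².
Combining: F⁻¹·S = (kg·m²·s⁻⁴·A⁻²) · (kg⁻¹·m⁻²·s³·A²) = s⁻¹.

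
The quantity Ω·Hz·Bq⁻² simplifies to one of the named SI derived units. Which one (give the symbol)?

H

Ω = V/A (resistance = voltage per current),
    = kg·m²·s⁻³·A⁻².
Hz = 1/s = s⁻¹ (frequency is cycles per second).
Bq = 1/s = s⁻¹ (activity is decays per second).
So Bq⁻² = s².
Combining: Ω·Hz·Bq⁻² = (kg·m²·s⁻³·A⁻²) · s⁻¹ · s² = kg·m²·s⁻²·A⁻².
kg·m²·s⁻²·A⁻² is the base-SI form of the henry.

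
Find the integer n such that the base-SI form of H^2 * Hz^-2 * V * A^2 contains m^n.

6

H = Wb/A (inductance = flux per current),
    = kg·m²·s⁻²·A⁻².
So H² = kg²·m⁴·s⁻⁴·A⁻⁴.
Hz = 1/s = s⁻¹ (frequency is cycles per second).
So Hz⁻² = s².
V = W/A (potential = power per current),
    = kg·m²·s⁻³·A⁻¹.
Combining: H²·Hz⁻²·V·A² = (kg²·m⁴·s⁻⁴·A⁻⁴) · s² · (kg·m²·s⁻³·A⁻¹) · A² = kg³·m⁶·s⁻⁵·A⁻³.
The exponent of m is 6.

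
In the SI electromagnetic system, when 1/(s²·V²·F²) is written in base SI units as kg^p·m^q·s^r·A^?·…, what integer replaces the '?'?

-2

V = kg·m²·s⁻³·A⁻¹.
So V⁻² = kg⁻²·m⁻⁴·s⁶·A².
F = kg⁻¹·m⁻²·s⁴·A².
So F⁻² = kg²·m⁴·s⁻⁸·A⁻⁴.
Combining: s⁻²·V⁻²·F⁻² = s⁻² · (kg⁻²·m⁻⁴·s⁶·A²) · (kg²·m⁴·s⁻⁸·A⁻⁴) = s⁻⁴·A⁻².
The exponent of A is -2.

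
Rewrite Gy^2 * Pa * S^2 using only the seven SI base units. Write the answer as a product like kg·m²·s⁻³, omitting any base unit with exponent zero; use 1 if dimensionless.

Gy = J/kg (absorbed dose = energy per mass),
    = m²·s⁻².
So Gy² = m⁴·s⁻⁴.
Pa = N/m² (pressure = force per area),
    = kg·m⁻¹·s⁻².
S = 1/Ω (conductance is reciprocal resistance),
    = kg⁻¹·m⁻²·s³·A².
So S² = kg⁻²·m⁻⁴·s⁶·A⁴.
Combining: Gy²·Pa·S² = (m⁴·s⁻⁴) · (kg·m⁻¹·s⁻²) · (kg⁻²·m⁻⁴·s⁶·A⁴) = kg⁻¹·m⁻¹·A⁴.

kg⁻¹·m⁻¹·A⁴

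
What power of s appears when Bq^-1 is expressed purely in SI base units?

Bq = 1/s = s⁻¹ (activity is decays per second).
So Bq⁻¹ = s.
The exponent of s is 1.

1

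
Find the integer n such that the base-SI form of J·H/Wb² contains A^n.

0

J = kg·m²·s⁻².
Wb = kg·m²·s⁻²·A⁻¹.
So Wb⁻² = kg⁻²·m⁻⁴·s⁴·A².
H = kg·m²·s⁻²·A⁻².
Combining: J·Wb⁻²·H = (kg·m²·s⁻²) · (kg⁻²·m⁻⁴·s⁴·A²) · (kg·m²·s⁻²·A⁻²) = 1.
The exponent of A is 0.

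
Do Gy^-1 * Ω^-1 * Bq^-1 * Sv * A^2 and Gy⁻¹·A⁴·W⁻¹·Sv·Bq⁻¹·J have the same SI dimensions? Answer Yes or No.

No

Left side:
  Gy = J/kg (absorbed dose = energy per mass),
      = m²·s⁻².
  So Gy⁻¹ = m⁻²·s².
  Ω = V/A (resistance = voltage per current),
      = kg·m²·s⁻³·A⁻².
  So Ω⁻¹ = kg⁻¹·m⁻²·s³·A².
  Bq = 1/s = s⁻¹ (activity is decays per second).
  So Bq⁻¹ = s.
  Sv = J/kg (equivalent dose = energy per mass),
      = m²·s⁻².
  Combining: Gy⁻¹·Ω⁻¹·Bq⁻¹·Sv·A² = (m⁻²·s²) · (kg⁻¹·m⁻²·s³·A²) · s · (m²·s⁻²) · A² = kg⁻¹·m⁻²·s⁴·A⁴.
Right side:
  Gy = m²·s⁻².
  So Gy⁻¹ = m⁻²·s².
  W = kg·m²·s⁻³.
  So W⁻¹ = kg⁻¹·m⁻²·s³.
  Sv = m²·s⁻².
  Bq = s⁻¹.
  So Bq⁻¹ = s.
  J = kg·m²·s⁻².
  Combining: Gy⁻¹·A⁴·W⁻¹·Sv·Bq⁻¹·J = (m⁻²·s²) · A⁴ · (kg⁻¹·m⁻²·s³) · (m²·s⁻²) · s · (kg·m²·s⁻²) = s²·A⁴.
Left is kg⁻¹·m⁻²·s⁴·A⁴; right is s²·A⁴ — different.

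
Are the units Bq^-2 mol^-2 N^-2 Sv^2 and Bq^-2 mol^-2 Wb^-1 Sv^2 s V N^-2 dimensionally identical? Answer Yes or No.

Left side:
  Bq = s⁻¹.
  So Bq⁻² = s².
  N = kg·m·s⁻².
  So N⁻² = kg⁻²·m⁻²·s⁴.
  Sv = m²·s⁻².
  So Sv² = m⁴·s⁻⁴.
  Combining: Bq⁻²·mol⁻²·N⁻²·Sv² = s² · mol⁻² · (kg⁻²·m⁻²·s⁴) · (m⁴·s⁻⁴) = kg⁻²·m²·s²·mol⁻².
Right side:
  Bq = 1/s = s⁻¹ (activity is decays per second).
  So Bq⁻² = s².
  Wb = V·s (flux: a volt is a weber per second),
      = kg·m²·s⁻²·A⁻¹.
  So Wb⁻¹ = kg⁻¹·m⁻²·s²·A.
  Sv = J/kg (equivalent dose = energy per mass),
      = m²·s⁻².
  So Sv² = m⁴·s⁻⁴.
  V = W/A (potential = power per current),
      = kg·m²·s⁻³·A⁻¹.
  N = kg·m/s² = kg·m·s⁻² (force = mass × acceleration).
  So N⁻² = kg⁻²·m⁻²·s⁴.
  Combining: Bq⁻²·mol⁻²·Wb⁻¹·Sv²·s·V·N⁻² = s² · mol⁻² · (kg⁻¹·m⁻²·s²·A) · (m⁴·s⁻⁴) · s · (kg·m²·s⁻³·A⁻¹) · (kg⁻²·m⁻²·s⁴) = kg⁻²·m²·s²·mol⁻².
Both reduce to kg⁻²·m²·s²·mol⁻².

Yes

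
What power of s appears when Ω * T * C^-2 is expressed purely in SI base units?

Ω = V/A (resistance = voltage per current),
    = kg·m²·s⁻³·A⁻².
T = Wb/m² (flux density = flux per area),
    = kg·s⁻²·A⁻¹.
C = A·s = s·A (charge = current × time).
So C⁻² = s⁻²·A⁻².
Combining: Ω·T·C⁻² = (kg·m²·s⁻³·A⁻²) · (kg·s⁻²·A⁻¹) · (s⁻²·A⁻²) = kg²·m²·s⁻⁷·A⁻⁵.
The exponent of s is -7.

-7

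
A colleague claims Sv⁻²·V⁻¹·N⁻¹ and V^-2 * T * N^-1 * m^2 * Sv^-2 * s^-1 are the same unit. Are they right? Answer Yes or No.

Yes

Left side:
  Sv = m²·s⁻².
  So Sv⁻² = m⁻⁴·s⁴.
  V = kg·m²·s⁻³·A⁻¹.
  So V⁻¹ = kg⁻¹·m⁻²·s³·A.
  N = kg·m·s⁻².
  So N⁻¹ = kg⁻¹·m⁻¹·s².
  Combining: Sv⁻²·V⁻¹·N⁻¹ = (m⁻⁴·s⁴) · (kg⁻¹·m⁻²·s³·A) · (kg⁻¹·m⁻¹·s²) = kg⁻²·m⁻⁷·s⁹·A.
Right side:
  V = W/A (potential = power per current),
      = kg·m²·s⁻³·A⁻¹.
  So V⁻² = kg⁻²·m⁻⁴·s⁶·A².
  T = Wb/m² (flux density = flux per area),
      = kg·s⁻²·A⁻¹.
  N = kg·m/s² = kg·m·s⁻² (force = mass × acceleration).
  So N⁻¹ = kg⁻¹·m⁻¹·s².
  Sv = J/kg (equivalent dose = energy per mass),
      = m²·s⁻².
  So Sv⁻² = m⁻⁴·s⁴.
  Combining: V⁻²·T·N⁻¹·m²·Sv⁻²·s⁻¹ = (kg⁻²·m⁻⁴·s⁶·A²) · (kg·s⁻²·A⁻¹) · (kg⁻¹·m⁻¹·s²) · m² · (m⁻⁴·s⁴) · s⁻¹ = kg⁻²·m⁻⁷·s⁹·A.
Both reduce to kg⁻²·m⁻⁷·s⁹·A.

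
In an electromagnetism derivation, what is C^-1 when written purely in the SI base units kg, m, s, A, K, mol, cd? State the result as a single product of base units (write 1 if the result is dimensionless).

C = A·s = s·A (charge = current × time).
So C⁻¹ = s⁻¹·A⁻¹.

s⁻¹·A⁻¹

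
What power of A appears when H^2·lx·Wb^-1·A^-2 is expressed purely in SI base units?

-5

H = kg·m²·s⁻²·A⁻².
So H² = kg²·m⁴·s⁻⁴·A⁻⁴.
lx = m⁻²·cd.
Wb = kg·m²·s⁻²·A⁻¹.
So Wb⁻¹ = kg⁻¹·m⁻²·s²·A.
Combining: H²·lx·Wb⁻¹·A⁻² = (kg²·m⁴·s⁻⁴·A⁻⁴) · (m⁻²·cd) · (kg⁻¹·m⁻²·s²·A) · A⁻² = kg·s⁻²·A⁻⁵·cd.
The exponent of A is -5.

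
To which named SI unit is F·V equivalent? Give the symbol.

C

F = C/V (capacitance = charge per voltage),
    = A·s/(kg·m²·s⁻³·A⁻¹) (substituting C and V),
    = kg⁻¹·m⁻²·s⁴·A².
V = W/A (potential = power per current),
    = kg·m²·s⁻³·A⁻¹.
Combining: F·V = (kg⁻¹·m⁻²·s⁴·A²) · (kg·m²·s⁻³·A⁻¹) = s·A.
s·A is the base-SI form of the coulomb.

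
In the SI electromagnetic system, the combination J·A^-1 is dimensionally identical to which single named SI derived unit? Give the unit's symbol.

J = kg·m²·s⁻².
Combining: J·A⁻¹ = (kg·m²·s⁻²) · A⁻¹ = kg·m²·s⁻²·A⁻¹.
kg·m²·s⁻²·A⁻¹ is the base-SI form of the weber.

Wb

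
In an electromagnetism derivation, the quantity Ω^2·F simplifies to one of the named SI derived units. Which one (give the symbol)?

H

Ω = kg·m²·s⁻³·A⁻².
So Ω² = kg²·m⁴·s⁻⁶·A⁻⁴.
F = kg⁻¹·m⁻²·s⁴·A².
Combining: Ω²·F = (kg²·m⁴·s⁻⁶·A⁻⁴) · (kg⁻¹·m⁻²·s⁴·A²) = kg·m²·s⁻²·A⁻².
kg·m²·s⁻²·A⁻² is the base-SI form of the henry.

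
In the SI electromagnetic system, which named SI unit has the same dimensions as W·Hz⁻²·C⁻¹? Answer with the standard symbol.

W = kg·m²·s⁻³.
Hz = s⁻¹.
So Hz⁻² = s².
C = s·A.
So C⁻¹ = s⁻¹·A⁻¹.
Combining: W·Hz⁻²·C⁻¹ = (kg·m²·s⁻³) · s² · (s⁻¹·A⁻¹) = kg·m²·s⁻²·A⁻¹.
kg·m²·s⁻²·A⁻¹ is the base-SI form of the weber.

Wb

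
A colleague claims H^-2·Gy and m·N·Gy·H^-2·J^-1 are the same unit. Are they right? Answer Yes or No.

Left side:
  H = kg·m²·s⁻²·A⁻².
  So H⁻² = kg⁻²·m⁻⁴·s⁴·A⁴.
  Gy = m²·s⁻².
  Combining: H⁻²·Gy = (kg⁻²·m⁻⁴·s⁴·A⁴) · (m²·s⁻²) = kg⁻²·m⁻²·s²·A⁴.
Right side:
  N = kg·m·s⁻².
  Gy = m²·s⁻².
  H = kg·m²·s⁻²·A⁻².
  So H⁻² = kg⁻²·m⁻⁴·s⁴·A⁴.
  J = kg·m²·s⁻².
  So J⁻¹ = kg⁻¹·m⁻²·s².
  Combining: m·N·Gy·H⁻²·J⁻¹ = m · (kg·m·s⁻²) · (m²·s⁻²) · (kg⁻²·m⁻⁴·s⁴·A⁴) · (kg⁻¹·m⁻²·s²) = kg⁻²·m⁻²·s²·A⁴.
Both reduce to kg⁻²·m⁻²·s²·A⁴.

Yes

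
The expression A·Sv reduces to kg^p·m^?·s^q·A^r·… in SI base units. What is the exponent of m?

Sv = J/kg (equivalent dose = energy per mass),
    = m²·s⁻².
Combining: A·Sv = A · (m²·s⁻²) = m²·s⁻²·A.
The exponent of m is 2.

2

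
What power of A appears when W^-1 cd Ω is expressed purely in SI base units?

-2

W = J/s (power = energy per time),
    = kg·m²·s⁻³.
So W⁻¹ = kg⁻¹·m⁻²·s³.
Ω = V/A (resistance = voltage per current),
    = kg·m²·s⁻³·A⁻².
Combining: W⁻¹·cd·Ω = (kg⁻¹·m⁻²·s³) · cd · (kg·m²·s⁻³·A⁻²) = A⁻²·cd.
The exponent of A is -2.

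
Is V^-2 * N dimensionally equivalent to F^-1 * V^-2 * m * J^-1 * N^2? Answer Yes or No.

No

Left side:
  V = kg·m²·s⁻³·A⁻¹.
  So V⁻² = kg⁻²·m⁻⁴·s⁶·A².
  N = kg·m·s⁻².
  Combining: V⁻²·N = (kg⁻²·m⁻⁴·s⁶·A²) · (kg·m·s⁻²) = kg⁻¹·m⁻³·s⁴·A².
Right side:
  F = C/V (capacitance = charge per voltage),
      = A·s/(kg·m²·s⁻³·A⁻¹) (substituting C and V),
      = kg⁻¹·m⁻²·s⁴·A².
  So F⁻¹ = kg·m²·s⁻⁴·A⁻².
  V = W/A (potential = power per current),
      = kg·m²·s⁻³·A⁻¹.
  So V⁻² = kg⁻²·m⁻⁴·s⁶·A².
  J = N·m (work = force × distance),
      = kg·m²·s⁻².
  So J⁻¹ = kg⁻¹·m⁻²·s².
  N = kg·m/s² = kg·m·s⁻² (force = mass × acceleration).
  So N² = kg²·m²·s⁻⁴.
  Combining: F⁻¹·V⁻²·m·J⁻¹·N² = (kg·m²·s⁻⁴·A⁻²) · (kg⁻²·m⁻⁴·s⁶·A²) · m · (kg⁻¹·m⁻²·s²) · (kg²·m²·s⁻⁴) = m⁻¹.
Left is kg⁻¹·m⁻³·s⁴·A²; right is m⁻¹ — different.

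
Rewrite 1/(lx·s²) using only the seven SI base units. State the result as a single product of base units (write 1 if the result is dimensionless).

m²·s⁻²·cd⁻¹

lx = lm/m² (illuminance = luminous flux per area),
    = m⁻²·cd.
So lx⁻¹ = m²·cd⁻¹.
Combining: lx⁻¹·s⁻² = (m²·cd⁻¹) · s⁻² = m²·s⁻²·cd⁻¹.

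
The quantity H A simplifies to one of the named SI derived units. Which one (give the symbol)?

Wb

H = Wb/A (inductance = flux per current),
    = kg·m²·s⁻²·A⁻².
Combining: H·A = (kg·m²·s⁻²·A⁻²) · A = kg·m²·s⁻²·A⁻¹.
kg·m²·s⁻²·A⁻¹ is the base-SI form of the weber.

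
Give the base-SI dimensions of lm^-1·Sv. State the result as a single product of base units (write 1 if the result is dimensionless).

m²·s⁻²·cd⁻¹

lm = cd.
So lm⁻¹ = cd⁻¹.
Sv = m²·s⁻².
Combining: lm⁻¹·Sv = cd⁻¹ · (m²·s⁻²) = m²·s⁻²·cd⁻¹.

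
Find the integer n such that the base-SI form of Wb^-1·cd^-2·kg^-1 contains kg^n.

Wb = V·s (flux: a volt is a weber per second),
    = kg·m²·s⁻²·A⁻¹.
So Wb⁻¹ = kg⁻¹·m⁻²·s²·A.
Combining: Wb⁻¹·cd⁻²·kg⁻¹ = (kg⁻¹·m⁻²·s²·A) · cd⁻² · kg⁻¹ = kg⁻²·m⁻²·s²·A·cd⁻².
The exponent of kg is -2.

-2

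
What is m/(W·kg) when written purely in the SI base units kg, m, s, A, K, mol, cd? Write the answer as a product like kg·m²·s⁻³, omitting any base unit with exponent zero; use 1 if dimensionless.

kg⁻²·m⁻¹·s³

W = kg·m²·s⁻³.
So W⁻¹ = kg⁻¹·m⁻²·s³.
Combining: W⁻¹·m·kg⁻¹ = (kg⁻¹·m⁻²·s³) · m · kg⁻¹ = kg⁻²·m⁻¹·s³.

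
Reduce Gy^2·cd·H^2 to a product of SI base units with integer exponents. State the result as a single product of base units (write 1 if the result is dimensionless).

kg²·m⁸·s⁻⁸·A⁻⁴·cd

Gy = m²·s⁻².
So Gy² = m⁴·s⁻⁴.
H = kg·m²·s⁻²·A⁻².
So H² = kg²·m⁴·s⁻⁴·A⁻⁴.
Combining: Gy²·cd·H² = (m⁴·s⁻⁴) · cd · (kg²·m⁴·s⁻⁴·A⁻⁴) = kg²·m⁸·s⁻⁸·A⁻⁴·cd.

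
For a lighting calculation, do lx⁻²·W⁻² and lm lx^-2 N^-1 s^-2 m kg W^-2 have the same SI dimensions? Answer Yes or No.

No

Left side:
  lx = lm/m² (illuminance = luminous flux per area),
      = m⁻²·cd.
  So lx⁻² = m⁴·cd⁻².
  W = J/s (power = energy per time),
      = kg·m²·s⁻³.
  So W⁻² = kg⁻²·m⁻⁴·s⁶.
  Combining: lx⁻²·W⁻² = (m⁴·cd⁻²) · (kg⁻²·m⁻⁴·s⁶) = kg⁻²·s⁶·cd⁻².
Right side:
  lm = cd.
  lx = m⁻²·cd.
  So lx⁻² = m⁴·cd⁻².
  N = kg·m·s⁻².
  So N⁻¹ = kg⁻¹·m⁻¹·s².
  W = kg·m²·s⁻³.
  So W⁻² = kg⁻²·m⁻⁴·s⁶.
  Combining: lm·lx⁻²·N⁻¹·s⁻²·m·kg·W⁻² = cd · (m⁴·cd⁻²) · (kg⁻¹·m⁻¹·s²) · s⁻² · m · kg · (kg⁻²·m⁻⁴·s⁶) = kg⁻²·s⁶·cd⁻¹.
Left is kg⁻²·s⁶·cd⁻²; right is kg⁻²·s⁶·cd⁻¹ — different.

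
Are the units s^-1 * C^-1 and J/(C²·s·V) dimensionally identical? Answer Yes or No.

Yes

Left side:
  C = s·A.
  So C⁻¹ = s⁻¹·A⁻¹.
  Combining: s⁻¹·C⁻¹ = s⁻¹ · (s⁻¹·A⁻¹) = s⁻²·A⁻¹.
Right side:
  C = A·s = s·A (charge = current × time).
  So C⁻² = s⁻²·A⁻².
  J = N·m (work = force × distance),
      = kg·m²·s⁻².
  V = W/A (potential = power per current),
      = kg·m²·s⁻³·A⁻¹.
  So V⁻¹ = kg⁻¹·m⁻²·s³·A.
  Combining: C⁻²·s⁻¹·J·V⁻¹ = (s⁻²·A⁻²) · s⁻¹ · (kg·m²·s⁻²) · (kg⁻¹·m⁻²·s³·A) = s⁻²·A⁻¹.
Both reduce to s⁻²·A⁻¹.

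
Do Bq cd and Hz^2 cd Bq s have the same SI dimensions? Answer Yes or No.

No

Left side:
  Bq = s⁻¹.
  Combining: Bq·cd = s⁻¹ · cd = s⁻¹·cd.
Right side:
  Hz = 1/s = s⁻¹ (frequency is cycles per second).
  So Hz² = s⁻².
  Bq = 1/s = s⁻¹ (activity is decays per second).
  Combining: Hz²·cd·Bq·s = s⁻² · cd · s⁻¹ · s = s⁻²·cd.
Left is s⁻¹·cd; right is s⁻²·cd — different.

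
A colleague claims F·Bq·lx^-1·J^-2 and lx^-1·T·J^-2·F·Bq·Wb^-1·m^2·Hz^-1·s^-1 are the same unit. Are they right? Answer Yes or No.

Left side:
  F = C/V (capacitance = charge per voltage),
      = A·s/(kg·m²·s⁻³·A⁻¹) (substituting C and V),
      = kg⁻¹·m⁻²·s⁴·A².
  Bq = 1/s = s⁻¹ (activity is decays per second).
  lx = lm/m² (illuminance = luminous flux per area),
      = m⁻²·cd.
  So lx⁻¹ = m²·cd⁻¹.
  J = N·m (work = force × distance),
      = kg·m²·s⁻².
  So J⁻² = kg⁻²·m⁻⁴·s⁴.
  Combining: F·Bq·lx⁻¹·J⁻² = (kg⁻¹·m⁻²·s⁴·A²) · s⁻¹ · (m²·cd⁻¹) · (kg⁻²·m⁻⁴·s⁴) = kg⁻³·m⁻⁴·s⁷·A²·cd⁻¹.
Right side:
  lx = m⁻²·cd.
  So lx⁻¹ = m²·cd⁻¹.
  T = kg·s⁻²·A⁻¹.
  J = kg·m²·s⁻².
  So J⁻² = kg⁻²·m⁻⁴·s⁴.
  F = kg⁻¹·m⁻²·s⁴·A².
  Bq = s⁻¹.
  Wb = kg·m²·s⁻²·A⁻¹.
  So Wb⁻¹ = kg⁻¹·m⁻²·s²·A.
  Hz = s⁻¹.
  So Hz⁻¹ = s.
  Combining: lx⁻¹·T·J⁻²·F·Bq·Wb⁻¹·m²·Hz⁻¹·s⁻¹ = (m²·cd⁻¹) · (kg·s⁻²·A⁻¹) · (kg⁻²·m⁻⁴·s⁴) · (kg⁻¹·m⁻²·s⁴·A²) · s⁻¹ · (kg⁻¹·m⁻²·s²·A) · m² · s · s⁻¹ = kg⁻³·m⁻⁴·s⁷·A²·cd⁻¹.
Both reduce to kg⁻³·m⁻⁴·s⁷·A²·cd⁻¹.

Yes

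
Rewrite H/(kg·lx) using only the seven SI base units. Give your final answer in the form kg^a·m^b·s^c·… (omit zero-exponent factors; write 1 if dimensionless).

m⁴·s⁻²·A⁻²·cd⁻¹

H = Wb/A (inductance = flux per current),
    = kg·m²·s⁻²·A⁻².
lx = lm/m² (illuminance = luminous flux per area),
    = m⁻²·cd.
So lx⁻¹ = m²·cd⁻¹.
Combining: H·kg⁻¹·lx⁻¹ = (kg·m²·s⁻²·A⁻²) · kg⁻¹ · (m²·cd⁻¹) = m⁴·s⁻²·A⁻²·cd⁻¹.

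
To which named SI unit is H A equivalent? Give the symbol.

Wb

H = Wb/A (inductance = flux per current),
    = kg·m²·s⁻²·A⁻².
Combining: H·A = (kg·m²·s⁻²·A⁻²) · A = kg·m²·s⁻²·A⁻¹.
kg·m²·s⁻²·A⁻¹ is the base-SI form of the weber.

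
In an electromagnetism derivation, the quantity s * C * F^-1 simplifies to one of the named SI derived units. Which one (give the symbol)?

C = s·A.
F = kg⁻¹·m⁻²·s⁴·A².
So F⁻¹ = kg·m²·s⁻⁴·A⁻².
Combining: s·C·F⁻¹ = s · (s·A) · (kg·m²·s⁻⁴·A⁻²) = kg·m²·s⁻²·A⁻¹.
kg·m²·s⁻²·A⁻¹ is the base-SI form of the weber.

Wb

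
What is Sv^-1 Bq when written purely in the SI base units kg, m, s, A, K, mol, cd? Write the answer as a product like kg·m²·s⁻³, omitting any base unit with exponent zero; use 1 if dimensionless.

m⁻²·s

Sv = J/kg (equivalent dose = energy per mass),
    = m²·s⁻².
So Sv⁻¹ = m⁻²·s².
Bq = 1/s = s⁻¹ (activity is decays per second).
Combining: Sv⁻¹·Bq = (m⁻²·s²) · s⁻¹ = m⁻²·s.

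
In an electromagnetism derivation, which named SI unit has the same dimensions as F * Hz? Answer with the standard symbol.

S

F = C/V (capacitance = charge per voltage),
    = A·s/(kg·m²·s⁻³·A⁻¹) (substituting C and V),
    = kg⁻¹·m⁻²·s⁴·A².
Hz = 1/s = s⁻¹ (frequency is cycles per second).
Combining: F·Hz = (kg⁻¹·m⁻²·s⁴·A²) · s⁻¹ = kg⁻¹·m⁻²·s³·A².
kg⁻¹·m⁻²·s³·A² is the base-SI form of the siemens.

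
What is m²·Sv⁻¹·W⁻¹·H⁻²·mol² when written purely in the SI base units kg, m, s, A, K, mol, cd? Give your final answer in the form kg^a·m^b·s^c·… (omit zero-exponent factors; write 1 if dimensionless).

Sv = m²·s⁻².
So Sv⁻¹ = m⁻²·s².
W = kg·m²·s⁻³.
So W⁻¹ = kg⁻¹·m⁻²·s³.
H = kg·m²·s⁻²·A⁻².
So H⁻² = kg⁻²·m⁻⁴·s⁴·A⁴.
Combining: m²·Sv⁻¹·W⁻¹·H⁻²·mol² = m² · (m⁻²·s²) · (kg⁻¹·m⁻²·s³) · (kg⁻²·m⁻⁴·s⁴·A⁴) · mol² = kg⁻³·m⁻⁶·s⁹·A⁴·mol².

kg⁻³·m⁻⁶·s⁹·A⁴·mol²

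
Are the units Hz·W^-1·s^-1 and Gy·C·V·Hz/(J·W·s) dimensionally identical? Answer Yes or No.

Left side:
  Hz = 1/s = s⁻¹ (frequency is cycles per second).
  W = J/s (power = energy per time),
      = kg·m²·s⁻³.
  So W⁻¹ = kg⁻¹·m⁻²·s³.
  Combining: Hz·W⁻¹·s⁻¹ = s⁻¹ · (kg⁻¹·m⁻²·s³) · s⁻¹ = kg⁻¹·m⁻²·s.
Right side:
  Gy = m²·s⁻².
  J = kg·m²·s⁻².
  So J⁻¹ = kg⁻¹·m⁻²·s².
  W = kg·m²·s⁻³.
  So W⁻¹ = kg⁻¹·m⁻²·s³.
  C = s·A.
  V = kg·m²·s⁻³·A⁻¹.
  Hz = s⁻¹.
  Combining: Gy·J⁻¹·W⁻¹·s⁻¹·C·V·Hz = (m²·s⁻²) · (kg⁻¹·m⁻²·s²) · (kg⁻¹·m⁻²·s³) · s⁻¹ · (s·A) · (kg·m²·s⁻³·A⁻¹) · s⁻¹ = kg⁻¹·s⁻¹.
Left is kg⁻¹·m⁻²·s; right is kg⁻¹·s⁻¹ — different.

No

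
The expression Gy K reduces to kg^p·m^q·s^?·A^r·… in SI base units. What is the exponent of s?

-2

Gy = m²·s⁻².
Combining: Gy·K = (m²·s⁻²) · K = m²·s⁻²·K.
The exponent of s is -2.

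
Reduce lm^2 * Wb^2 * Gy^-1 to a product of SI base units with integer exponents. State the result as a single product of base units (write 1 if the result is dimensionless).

lm = cd·sr = cd (luminous flux; sr is dimensionless).
So lm² = cd².
Wb = V·s (flux: a volt is a weber per second),
    = kg·m²·s⁻²·A⁻¹.
So Wb² = kg²·m⁴·s⁻⁴·A⁻².
Gy = J/kg (absorbed dose = energy per mass),
    = m²·s⁻².
So Gy⁻¹ = m⁻²·s².
Combining: lm²·Wb²·Gy⁻¹ = cd² · (kg²·m⁴·s⁻⁴·A⁻²) · (m⁻²·s²) = kg²·m²·s⁻²·A⁻²·cd².

kg²·m²·s⁻²·A⁻²·cd²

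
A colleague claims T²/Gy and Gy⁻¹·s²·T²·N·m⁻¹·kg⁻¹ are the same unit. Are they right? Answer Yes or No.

Left side:
  T = Wb/m² (flux density = flux per area),
      = kg·s⁻²·A⁻¹.
  So T² = kg²·s⁻⁴·A⁻².
  Gy = J/kg (absorbed dose = energy per mass),
      = m²·s⁻².
  So Gy⁻¹ = m⁻²·s².
  Combining: T²·Gy⁻¹ = (kg²·s⁻⁴·A⁻²) · (m⁻²·s²) = kg²·m⁻²·s⁻²·A⁻².
Right side:
  Gy = J/kg (absorbed dose = energy per mass),
      = m²·s⁻².
  So Gy⁻¹ = m⁻²·s².
  T = Wb/m² (flux density = flux per area),
      = kg·s⁻²·A⁻¹.
  So T² = kg²·s⁻⁴·A⁻².
  N = kg·m/s² = kg·m·s⁻² (force = mass × acceleration).
  Combining: Gy⁻¹·s²·T²·N·m⁻¹·kg⁻¹ = (m⁻²·s²) · s² · (kg²·s⁻⁴·A⁻²) · (kg·m·s⁻²) · m⁻¹ · kg⁻¹ = kg²·m⁻²·s⁻²·A⁻².
Both reduce to kg²·m⁻²·s⁻²·A⁻².

Yes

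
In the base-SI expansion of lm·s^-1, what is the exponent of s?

-1

lm = cd.
Combining: lm·s⁻¹ = cd · s⁻¹ = s⁻¹·cd.
The exponent of s is -1.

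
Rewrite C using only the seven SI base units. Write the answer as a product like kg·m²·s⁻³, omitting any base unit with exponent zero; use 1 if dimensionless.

C = s·A.

s·A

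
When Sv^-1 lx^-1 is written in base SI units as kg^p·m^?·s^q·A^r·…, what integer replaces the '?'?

Sv = J/kg (equivalent dose = energy per mass),
    = m²·s⁻².
So Sv⁻¹ = m⁻²·s².
lx = lm/m² (illuminance = luminous flux per area),
    = m⁻²·cd.
So lx⁻¹ = m²·cd⁻¹.
Combining: Sv⁻¹·lx⁻¹ = (m⁻²·s²) · (m²·cd⁻¹) = s²·cd⁻¹.
The exponent of m is 0.

0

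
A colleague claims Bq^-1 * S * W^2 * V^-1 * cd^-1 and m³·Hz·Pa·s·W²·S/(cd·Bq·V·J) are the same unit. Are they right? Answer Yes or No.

Yes

Left side:
  Bq = 1/s = s⁻¹ (activity is decays per second).
  So Bq⁻¹ = s.
  S = 1/Ω (conductance is reciprocal resistance),
      = kg⁻¹·m⁻²·s³·A².
  W = J/s (power = energy per time),
      = kg·m²·s⁻³.
  So W² = kg²·m⁴·s⁻⁶.
  V = W/A (potential = power per current),
      = kg·m²·s⁻³·A⁻¹.
  So V⁻¹ = kg⁻¹·m⁻²·s³·A.
  Combining: Bq⁻¹·S·W²·V⁻¹·cd⁻¹ = s · (kg⁻¹·m⁻²·s³·A²) · (kg²·m⁴·s⁻⁶) · (kg⁻¹·m⁻²·s³·A) · cd⁻¹ = s·A³·cd⁻¹.
Right side:
  Hz = 1/s = s⁻¹ (frequency is cycles per second).
  Pa = N/m² (pressure = force per area),
      = kg·m⁻¹·s⁻².
  Bq = 1/s = s⁻¹ (activity is decays per second).
  So Bq⁻¹ = s.
  V = W/A (potential = power per current),
      = kg·m²·s⁻³·A⁻¹.
  So V⁻¹ = kg⁻¹·m⁻²·s³·A.
  W = J/s (power = energy per time),
      = kg·m²·s⁻³.
  So W² = kg²·m⁴·s⁻⁶.
  J = N·m (work = force × distance),
      = kg·m²·s⁻².
  So J⁻¹ = kg⁻¹·m⁻²·s².
  S = 1/Ω (conductance is reciprocal resistance),
      = kg⁻¹·m⁻²·s³·A².
  Combining: m³·cd⁻¹·Hz·Pa·Bq⁻¹·s·V⁻¹·W²·J⁻¹·S = m³ · cd⁻¹ · s⁻¹ · (kg·m⁻¹·s⁻²) · s · s · (kg⁻¹·m⁻²·s³·A) · (kg²·m⁴·s⁻⁶) · (kg⁻¹·m⁻²·s²) · (kg⁻¹·m⁻²·s³·A²) = s·A³·cd⁻¹.
Both reduce to s·A³·cd⁻¹.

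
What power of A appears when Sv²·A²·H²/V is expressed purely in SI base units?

-1

Sv = m²·s⁻².
So Sv² = m⁴·s⁻⁴.
H = kg·m²·s⁻²·A⁻².
So H² = kg²·m⁴·s⁻⁴·A⁻⁴.
V = kg·m²·s⁻³·A⁻¹.
So V⁻¹ = kg⁻¹·m⁻²·s³·A.
Combining: Sv²·A²·H²·V⁻¹ = (m⁴·s⁻⁴) · A² · (kg²·m⁴·s⁻⁴·A⁻⁴) · (kg⁻¹·m⁻²·s³·A) = kg·m⁶·s⁻⁵·A⁻¹.
The exponent of A is -1.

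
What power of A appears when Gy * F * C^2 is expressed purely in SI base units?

Gy = J/kg (absorbed dose = energy per mass),
    = m²·s⁻².
F = C/V (capacitance = charge per voltage),
    = A·s/(kg·m²·s⁻³·A⁻¹) (substituting C and V),
    = kg⁻¹·m⁻²·s⁴·A².
C = A·s = s·A (charge = current × time).
So C² = s²·A².
Combining: Gy·F·C² = (m²·s⁻²) · (kg⁻¹·m⁻²·s⁴·A²) · (s²·A²) = kg⁻¹·s⁴·A⁴.
The exponent of A is 4.

4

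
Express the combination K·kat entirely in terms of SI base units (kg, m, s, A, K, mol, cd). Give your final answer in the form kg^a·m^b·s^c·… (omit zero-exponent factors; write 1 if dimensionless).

kat = mol/s = s⁻¹·mol (catalytic activity).
Combining: K·kat = K · (s⁻¹·mol) = s⁻¹·K·mol.

s⁻¹·K·mol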